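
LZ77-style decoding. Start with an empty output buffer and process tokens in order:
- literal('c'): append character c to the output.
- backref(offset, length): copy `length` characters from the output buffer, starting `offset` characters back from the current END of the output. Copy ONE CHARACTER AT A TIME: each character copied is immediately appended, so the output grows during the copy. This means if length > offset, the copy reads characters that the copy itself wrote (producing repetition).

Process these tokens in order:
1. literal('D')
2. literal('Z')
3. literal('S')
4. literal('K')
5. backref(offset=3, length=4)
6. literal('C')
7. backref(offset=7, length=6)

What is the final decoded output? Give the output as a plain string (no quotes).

Token 1: literal('D'). Output: "D"
Token 2: literal('Z'). Output: "DZ"
Token 3: literal('S'). Output: "DZS"
Token 4: literal('K'). Output: "DZSK"
Token 5: backref(off=3, len=4) (overlapping!). Copied 'ZSKZ' from pos 1. Output: "DZSKZSKZ"
Token 6: literal('C'). Output: "DZSKZSKZC"
Token 7: backref(off=7, len=6). Copied 'SKZSKZ' from pos 2. Output: "DZSKZSKZCSKZSKZ"

Answer: DZSKZSKZCSKZSKZ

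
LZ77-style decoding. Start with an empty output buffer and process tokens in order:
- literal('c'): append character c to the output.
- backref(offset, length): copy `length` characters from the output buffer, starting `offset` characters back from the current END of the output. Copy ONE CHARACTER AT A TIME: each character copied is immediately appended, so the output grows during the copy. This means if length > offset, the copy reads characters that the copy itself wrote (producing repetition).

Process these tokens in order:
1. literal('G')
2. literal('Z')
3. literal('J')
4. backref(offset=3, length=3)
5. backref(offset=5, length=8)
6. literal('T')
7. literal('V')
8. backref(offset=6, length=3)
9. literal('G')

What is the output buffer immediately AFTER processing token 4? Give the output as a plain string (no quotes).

Token 1: literal('G'). Output: "G"
Token 2: literal('Z'). Output: "GZ"
Token 3: literal('J'). Output: "GZJ"
Token 4: backref(off=3, len=3). Copied 'GZJ' from pos 0. Output: "GZJGZJ"

Answer: GZJGZJ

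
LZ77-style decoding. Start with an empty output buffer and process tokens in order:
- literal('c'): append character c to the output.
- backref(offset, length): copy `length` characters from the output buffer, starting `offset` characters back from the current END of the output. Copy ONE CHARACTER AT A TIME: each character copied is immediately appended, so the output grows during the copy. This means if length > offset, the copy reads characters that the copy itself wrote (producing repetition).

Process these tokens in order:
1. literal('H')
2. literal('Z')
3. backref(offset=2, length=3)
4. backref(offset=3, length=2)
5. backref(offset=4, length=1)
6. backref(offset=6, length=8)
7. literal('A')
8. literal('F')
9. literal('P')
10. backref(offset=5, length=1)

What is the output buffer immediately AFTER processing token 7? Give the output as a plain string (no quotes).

Token 1: literal('H'). Output: "H"
Token 2: literal('Z'). Output: "HZ"
Token 3: backref(off=2, len=3) (overlapping!). Copied 'HZH' from pos 0. Output: "HZHZH"
Token 4: backref(off=3, len=2). Copied 'HZ' from pos 2. Output: "HZHZHHZ"
Token 5: backref(off=4, len=1). Copied 'Z' from pos 3. Output: "HZHZHHZZ"
Token 6: backref(off=6, len=8) (overlapping!). Copied 'HZHHZZHZ' from pos 2. Output: "HZHZHHZZHZHHZZHZ"
Token 7: literal('A'). Output: "HZHZHHZZHZHHZZHZA"

Answer: HZHZHHZZHZHHZZHZA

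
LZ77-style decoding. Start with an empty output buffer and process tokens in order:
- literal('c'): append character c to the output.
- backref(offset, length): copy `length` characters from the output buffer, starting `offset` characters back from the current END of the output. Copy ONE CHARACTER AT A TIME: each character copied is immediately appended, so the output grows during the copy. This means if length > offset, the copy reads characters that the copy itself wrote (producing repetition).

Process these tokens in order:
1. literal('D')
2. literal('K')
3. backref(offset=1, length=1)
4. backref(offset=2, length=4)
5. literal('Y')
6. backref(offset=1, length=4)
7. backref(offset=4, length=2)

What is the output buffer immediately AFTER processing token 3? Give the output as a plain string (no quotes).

Answer: DKK

Derivation:
Token 1: literal('D'). Output: "D"
Token 2: literal('K'). Output: "DK"
Token 3: backref(off=1, len=1). Copied 'K' from pos 1. Output: "DKK"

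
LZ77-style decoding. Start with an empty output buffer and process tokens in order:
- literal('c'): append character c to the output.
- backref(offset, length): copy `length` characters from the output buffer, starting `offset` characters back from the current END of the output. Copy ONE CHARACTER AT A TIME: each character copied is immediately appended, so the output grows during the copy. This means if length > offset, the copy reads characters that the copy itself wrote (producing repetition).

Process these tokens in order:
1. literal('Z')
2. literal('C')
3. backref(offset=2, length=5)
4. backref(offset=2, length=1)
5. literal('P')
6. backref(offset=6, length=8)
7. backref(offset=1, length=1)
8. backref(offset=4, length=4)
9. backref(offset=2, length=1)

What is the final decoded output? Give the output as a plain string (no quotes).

Token 1: literal('Z'). Output: "Z"
Token 2: literal('C'). Output: "ZC"
Token 3: backref(off=2, len=5) (overlapping!). Copied 'ZCZCZ' from pos 0. Output: "ZCZCZCZ"
Token 4: backref(off=2, len=1). Copied 'C' from pos 5. Output: "ZCZCZCZC"
Token 5: literal('P'). Output: "ZCZCZCZCP"
Token 6: backref(off=6, len=8) (overlapping!). Copied 'CZCZCPCZ' from pos 3. Output: "ZCZCZCZCPCZCZCPCZ"
Token 7: backref(off=1, len=1). Copied 'Z' from pos 16. Output: "ZCZCZCZCPCZCZCPCZZ"
Token 8: backref(off=4, len=4). Copied 'PCZZ' from pos 14. Output: "ZCZCZCZCPCZCZCPCZZPCZZ"
Token 9: backref(off=2, len=1). Copied 'Z' from pos 20. Output: "ZCZCZCZCPCZCZCPCZZPCZZZ"

Answer: ZCZCZCZCPCZCZCPCZZPCZZZ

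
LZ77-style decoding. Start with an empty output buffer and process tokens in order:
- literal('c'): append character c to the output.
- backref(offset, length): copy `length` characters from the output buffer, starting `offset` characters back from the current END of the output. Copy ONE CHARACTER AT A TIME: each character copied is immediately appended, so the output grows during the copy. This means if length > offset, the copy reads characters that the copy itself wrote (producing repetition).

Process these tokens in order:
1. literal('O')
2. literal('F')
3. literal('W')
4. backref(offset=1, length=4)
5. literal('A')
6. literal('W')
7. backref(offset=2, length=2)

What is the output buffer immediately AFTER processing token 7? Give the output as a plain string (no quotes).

Answer: OFWWWWWAWAW

Derivation:
Token 1: literal('O'). Output: "O"
Token 2: literal('F'). Output: "OF"
Token 3: literal('W'). Output: "OFW"
Token 4: backref(off=1, len=4) (overlapping!). Copied 'WWWW' from pos 2. Output: "OFWWWWW"
Token 5: literal('A'). Output: "OFWWWWWA"
Token 6: literal('W'). Output: "OFWWWWWAW"
Token 7: backref(off=2, len=2). Copied 'AW' from pos 7. Output: "OFWWWWWAWAW"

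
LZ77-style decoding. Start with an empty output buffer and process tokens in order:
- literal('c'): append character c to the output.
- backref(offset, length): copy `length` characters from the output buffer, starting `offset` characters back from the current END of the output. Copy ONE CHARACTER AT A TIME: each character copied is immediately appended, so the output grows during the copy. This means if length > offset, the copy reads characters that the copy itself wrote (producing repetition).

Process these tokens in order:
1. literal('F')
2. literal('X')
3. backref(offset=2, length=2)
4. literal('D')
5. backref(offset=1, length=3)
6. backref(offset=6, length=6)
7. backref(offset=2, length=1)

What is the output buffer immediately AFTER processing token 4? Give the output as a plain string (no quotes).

Token 1: literal('F'). Output: "F"
Token 2: literal('X'). Output: "FX"
Token 3: backref(off=2, len=2). Copied 'FX' from pos 0. Output: "FXFX"
Token 4: literal('D'). Output: "FXFXD"

Answer: FXFXD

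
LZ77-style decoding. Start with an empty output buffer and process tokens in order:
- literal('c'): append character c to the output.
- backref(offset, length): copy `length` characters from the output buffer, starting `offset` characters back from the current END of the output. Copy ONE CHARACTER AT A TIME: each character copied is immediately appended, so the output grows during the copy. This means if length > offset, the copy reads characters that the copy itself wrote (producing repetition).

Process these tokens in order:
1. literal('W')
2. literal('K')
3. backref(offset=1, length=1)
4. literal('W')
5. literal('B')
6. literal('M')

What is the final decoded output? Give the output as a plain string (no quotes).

Token 1: literal('W'). Output: "W"
Token 2: literal('K'). Output: "WK"
Token 3: backref(off=1, len=1). Copied 'K' from pos 1. Output: "WKK"
Token 4: literal('W'). Output: "WKKW"
Token 5: literal('B'). Output: "WKKWB"
Token 6: literal('M'). Output: "WKKWBM"

Answer: WKKWBM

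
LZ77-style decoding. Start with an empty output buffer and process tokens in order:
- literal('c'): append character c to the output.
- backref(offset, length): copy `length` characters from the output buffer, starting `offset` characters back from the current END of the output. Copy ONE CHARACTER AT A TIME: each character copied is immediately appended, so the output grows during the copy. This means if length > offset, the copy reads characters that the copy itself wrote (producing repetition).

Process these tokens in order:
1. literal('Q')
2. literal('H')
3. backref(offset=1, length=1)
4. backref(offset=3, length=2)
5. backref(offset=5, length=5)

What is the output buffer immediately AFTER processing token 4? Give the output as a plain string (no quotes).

Answer: QHHQH

Derivation:
Token 1: literal('Q'). Output: "Q"
Token 2: literal('H'). Output: "QH"
Token 3: backref(off=1, len=1). Copied 'H' from pos 1. Output: "QHH"
Token 4: backref(off=3, len=2). Copied 'QH' from pos 0. Output: "QHHQH"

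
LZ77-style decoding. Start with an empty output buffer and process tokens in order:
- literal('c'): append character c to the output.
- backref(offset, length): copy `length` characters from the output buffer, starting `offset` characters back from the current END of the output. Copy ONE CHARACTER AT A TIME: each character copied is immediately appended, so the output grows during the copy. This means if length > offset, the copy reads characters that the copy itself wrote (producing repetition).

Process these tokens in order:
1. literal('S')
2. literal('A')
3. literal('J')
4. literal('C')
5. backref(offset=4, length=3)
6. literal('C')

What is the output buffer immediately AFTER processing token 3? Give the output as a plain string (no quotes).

Answer: SAJ

Derivation:
Token 1: literal('S'). Output: "S"
Token 2: literal('A'). Output: "SA"
Token 3: literal('J'). Output: "SAJ"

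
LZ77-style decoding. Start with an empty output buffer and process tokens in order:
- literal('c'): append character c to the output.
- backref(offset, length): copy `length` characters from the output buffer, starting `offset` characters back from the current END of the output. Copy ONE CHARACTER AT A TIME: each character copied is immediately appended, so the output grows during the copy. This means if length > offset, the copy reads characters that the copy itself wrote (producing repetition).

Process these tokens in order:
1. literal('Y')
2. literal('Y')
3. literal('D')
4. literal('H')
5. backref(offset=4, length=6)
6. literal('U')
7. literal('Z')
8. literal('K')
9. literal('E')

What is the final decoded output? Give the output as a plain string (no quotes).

Token 1: literal('Y'). Output: "Y"
Token 2: literal('Y'). Output: "YY"
Token 3: literal('D'). Output: "YYD"
Token 4: literal('H'). Output: "YYDH"
Token 5: backref(off=4, len=6) (overlapping!). Copied 'YYDHYY' from pos 0. Output: "YYDHYYDHYY"
Token 6: literal('U'). Output: "YYDHYYDHYYU"
Token 7: literal('Z'). Output: "YYDHYYDHYYUZ"
Token 8: literal('K'). Output: "YYDHYYDHYYUZK"
Token 9: literal('E'). Output: "YYDHYYDHYYUZKE"

Answer: YYDHYYDHYYUZKE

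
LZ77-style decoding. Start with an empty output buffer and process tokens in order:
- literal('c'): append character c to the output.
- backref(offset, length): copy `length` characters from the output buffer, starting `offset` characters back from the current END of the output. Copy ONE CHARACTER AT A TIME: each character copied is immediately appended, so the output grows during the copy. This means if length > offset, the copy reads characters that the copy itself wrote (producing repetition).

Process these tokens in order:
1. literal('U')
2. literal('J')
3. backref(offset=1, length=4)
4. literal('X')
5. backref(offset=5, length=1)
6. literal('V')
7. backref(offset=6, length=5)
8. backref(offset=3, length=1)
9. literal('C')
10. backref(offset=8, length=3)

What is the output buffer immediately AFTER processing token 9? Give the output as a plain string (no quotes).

Answer: UJJJJJXJVJJJXJJC

Derivation:
Token 1: literal('U'). Output: "U"
Token 2: literal('J'). Output: "UJ"
Token 3: backref(off=1, len=4) (overlapping!). Copied 'JJJJ' from pos 1. Output: "UJJJJJ"
Token 4: literal('X'). Output: "UJJJJJX"
Token 5: backref(off=5, len=1). Copied 'J' from pos 2. Output: "UJJJJJXJ"
Token 6: literal('V'). Output: "UJJJJJXJV"
Token 7: backref(off=6, len=5). Copied 'JJJXJ' from pos 3. Output: "UJJJJJXJVJJJXJ"
Token 8: backref(off=3, len=1). Copied 'J' from pos 11. Output: "UJJJJJXJVJJJXJJ"
Token 9: literal('C'). Output: "UJJJJJXJVJJJXJJC"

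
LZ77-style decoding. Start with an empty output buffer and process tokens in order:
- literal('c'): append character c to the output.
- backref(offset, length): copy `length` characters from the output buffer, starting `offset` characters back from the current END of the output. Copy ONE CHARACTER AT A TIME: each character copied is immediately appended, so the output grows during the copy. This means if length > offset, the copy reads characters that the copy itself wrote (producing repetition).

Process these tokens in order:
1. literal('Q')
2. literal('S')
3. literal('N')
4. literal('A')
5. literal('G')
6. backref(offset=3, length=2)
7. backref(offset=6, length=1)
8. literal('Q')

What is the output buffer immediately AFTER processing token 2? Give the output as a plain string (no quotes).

Answer: QS

Derivation:
Token 1: literal('Q'). Output: "Q"
Token 2: literal('S'). Output: "QS"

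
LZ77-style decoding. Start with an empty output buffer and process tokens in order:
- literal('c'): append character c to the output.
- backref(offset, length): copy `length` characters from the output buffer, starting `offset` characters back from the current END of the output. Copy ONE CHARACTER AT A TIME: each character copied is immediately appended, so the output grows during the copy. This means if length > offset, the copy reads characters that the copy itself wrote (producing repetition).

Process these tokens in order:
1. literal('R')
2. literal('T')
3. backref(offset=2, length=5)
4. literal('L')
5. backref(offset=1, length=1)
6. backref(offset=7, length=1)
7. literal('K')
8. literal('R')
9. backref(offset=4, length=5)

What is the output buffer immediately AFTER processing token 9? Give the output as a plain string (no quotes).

Answer: RTRTRTRLLRKRLRKRL

Derivation:
Token 1: literal('R'). Output: "R"
Token 2: literal('T'). Output: "RT"
Token 3: backref(off=2, len=5) (overlapping!). Copied 'RTRTR' from pos 0. Output: "RTRTRTR"
Token 4: literal('L'). Output: "RTRTRTRL"
Token 5: backref(off=1, len=1). Copied 'L' from pos 7. Output: "RTRTRTRLL"
Token 6: backref(off=7, len=1). Copied 'R' from pos 2. Output: "RTRTRTRLLR"
Token 7: literal('K'). Output: "RTRTRTRLLRK"
Token 8: literal('R'). Output: "RTRTRTRLLRKR"
Token 9: backref(off=4, len=5) (overlapping!). Copied 'LRKRL' from pos 8. Output: "RTRTRTRLLRKRLRKRL"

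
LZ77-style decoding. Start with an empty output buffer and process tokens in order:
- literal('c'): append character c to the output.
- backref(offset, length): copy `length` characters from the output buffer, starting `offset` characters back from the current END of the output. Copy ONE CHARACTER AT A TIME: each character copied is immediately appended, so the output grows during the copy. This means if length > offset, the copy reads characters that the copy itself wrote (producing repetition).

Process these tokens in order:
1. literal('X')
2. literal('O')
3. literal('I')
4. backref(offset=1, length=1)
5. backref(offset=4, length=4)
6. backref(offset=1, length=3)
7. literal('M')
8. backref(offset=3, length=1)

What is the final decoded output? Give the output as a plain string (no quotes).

Answer: XOIIXOIIIIIMI

Derivation:
Token 1: literal('X'). Output: "X"
Token 2: literal('O'). Output: "XO"
Token 3: literal('I'). Output: "XOI"
Token 4: backref(off=1, len=1). Copied 'I' from pos 2. Output: "XOII"
Token 5: backref(off=4, len=4). Copied 'XOII' from pos 0. Output: "XOIIXOII"
Token 6: backref(off=1, len=3) (overlapping!). Copied 'III' from pos 7. Output: "XOIIXOIIIII"
Token 7: literal('M'). Output: "XOIIXOIIIIIM"
Token 8: backref(off=3, len=1). Copied 'I' from pos 9. Output: "XOIIXOIIIIIMI"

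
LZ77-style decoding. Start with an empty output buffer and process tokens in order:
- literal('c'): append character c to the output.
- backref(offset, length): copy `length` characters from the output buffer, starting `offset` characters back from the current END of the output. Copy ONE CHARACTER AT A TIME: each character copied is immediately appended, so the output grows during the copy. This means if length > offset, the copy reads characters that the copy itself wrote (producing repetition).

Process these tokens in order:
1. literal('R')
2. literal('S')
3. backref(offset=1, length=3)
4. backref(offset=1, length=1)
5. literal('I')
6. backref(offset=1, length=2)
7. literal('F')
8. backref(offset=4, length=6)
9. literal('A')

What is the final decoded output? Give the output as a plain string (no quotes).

Answer: RSSSSSIIIFIIIFIIA

Derivation:
Token 1: literal('R'). Output: "R"
Token 2: literal('S'). Output: "RS"
Token 3: backref(off=1, len=3) (overlapping!). Copied 'SSS' from pos 1. Output: "RSSSS"
Token 4: backref(off=1, len=1). Copied 'S' from pos 4. Output: "RSSSSS"
Token 5: literal('I'). Output: "RSSSSSI"
Token 6: backref(off=1, len=2) (overlapping!). Copied 'II' from pos 6. Output: "RSSSSSIII"
Token 7: literal('F'). Output: "RSSSSSIIIF"
Token 8: backref(off=4, len=6) (overlapping!). Copied 'IIIFII' from pos 6. Output: "RSSSSSIIIFIIIFII"
Token 9: literal('A'). Output: "RSSSSSIIIFIIIFIIA"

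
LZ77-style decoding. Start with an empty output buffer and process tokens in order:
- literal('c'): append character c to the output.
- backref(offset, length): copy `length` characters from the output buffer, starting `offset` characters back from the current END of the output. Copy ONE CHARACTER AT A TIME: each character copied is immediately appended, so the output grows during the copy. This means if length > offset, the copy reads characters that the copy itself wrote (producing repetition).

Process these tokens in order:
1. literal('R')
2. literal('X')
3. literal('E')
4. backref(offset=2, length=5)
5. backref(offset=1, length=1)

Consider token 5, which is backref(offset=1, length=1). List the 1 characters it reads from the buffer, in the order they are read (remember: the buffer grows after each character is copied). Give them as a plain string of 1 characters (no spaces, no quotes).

Token 1: literal('R'). Output: "R"
Token 2: literal('X'). Output: "RX"
Token 3: literal('E'). Output: "RXE"
Token 4: backref(off=2, len=5) (overlapping!). Copied 'XEXEX' from pos 1. Output: "RXEXEXEX"
Token 5: backref(off=1, len=1). Buffer before: "RXEXEXEX" (len 8)
  byte 1: read out[7]='X', append. Buffer now: "RXEXEXEXX"

Answer: X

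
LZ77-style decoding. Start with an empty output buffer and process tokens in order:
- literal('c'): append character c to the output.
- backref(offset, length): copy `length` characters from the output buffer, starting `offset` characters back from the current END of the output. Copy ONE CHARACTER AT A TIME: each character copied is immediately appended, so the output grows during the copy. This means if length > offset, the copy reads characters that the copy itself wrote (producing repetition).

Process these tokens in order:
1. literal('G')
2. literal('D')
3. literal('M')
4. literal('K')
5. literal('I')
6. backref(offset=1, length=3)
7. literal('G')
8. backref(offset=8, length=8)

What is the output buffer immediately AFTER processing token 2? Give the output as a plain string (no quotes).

Answer: GD

Derivation:
Token 1: literal('G'). Output: "G"
Token 2: literal('D'). Output: "GD"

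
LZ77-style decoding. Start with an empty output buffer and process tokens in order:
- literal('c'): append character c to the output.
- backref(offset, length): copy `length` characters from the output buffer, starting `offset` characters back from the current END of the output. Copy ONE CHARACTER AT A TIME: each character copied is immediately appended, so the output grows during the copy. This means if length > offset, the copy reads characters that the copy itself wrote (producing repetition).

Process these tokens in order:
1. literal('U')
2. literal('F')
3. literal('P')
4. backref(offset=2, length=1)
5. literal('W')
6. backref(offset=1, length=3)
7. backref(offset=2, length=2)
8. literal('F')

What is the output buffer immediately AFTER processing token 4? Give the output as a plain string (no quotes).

Token 1: literal('U'). Output: "U"
Token 2: literal('F'). Output: "UF"
Token 3: literal('P'). Output: "UFP"
Token 4: backref(off=2, len=1). Copied 'F' from pos 1. Output: "UFPF"

Answer: UFPF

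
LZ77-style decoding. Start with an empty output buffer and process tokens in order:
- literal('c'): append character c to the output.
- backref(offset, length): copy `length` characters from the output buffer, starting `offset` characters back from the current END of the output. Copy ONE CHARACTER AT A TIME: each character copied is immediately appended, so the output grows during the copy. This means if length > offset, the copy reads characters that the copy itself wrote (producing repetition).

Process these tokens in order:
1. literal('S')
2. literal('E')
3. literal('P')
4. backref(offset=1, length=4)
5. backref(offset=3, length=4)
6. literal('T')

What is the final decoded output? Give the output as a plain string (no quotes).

Token 1: literal('S'). Output: "S"
Token 2: literal('E'). Output: "SE"
Token 3: literal('P'). Output: "SEP"
Token 4: backref(off=1, len=4) (overlapping!). Copied 'PPPP' from pos 2. Output: "SEPPPPP"
Token 5: backref(off=3, len=4) (overlapping!). Copied 'PPPP' from pos 4. Output: "SEPPPPPPPPP"
Token 6: literal('T'). Output: "SEPPPPPPPPPT"

Answer: SEPPPPPPPPPT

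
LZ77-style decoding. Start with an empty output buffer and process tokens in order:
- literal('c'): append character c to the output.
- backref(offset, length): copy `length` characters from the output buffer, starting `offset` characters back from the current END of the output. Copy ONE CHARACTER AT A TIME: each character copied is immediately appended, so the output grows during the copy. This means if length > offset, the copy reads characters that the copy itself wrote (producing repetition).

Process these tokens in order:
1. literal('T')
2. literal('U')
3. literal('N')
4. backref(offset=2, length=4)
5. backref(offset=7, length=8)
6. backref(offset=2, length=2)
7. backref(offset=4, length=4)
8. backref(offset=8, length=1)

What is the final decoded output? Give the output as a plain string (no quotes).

Answer: TUNUNUNTUNUNUNTNTNTNTN

Derivation:
Token 1: literal('T'). Output: "T"
Token 2: literal('U'). Output: "TU"
Token 3: literal('N'). Output: "TUN"
Token 4: backref(off=2, len=4) (overlapping!). Copied 'UNUN' from pos 1. Output: "TUNUNUN"
Token 5: backref(off=7, len=8) (overlapping!). Copied 'TUNUNUNT' from pos 0. Output: "TUNUNUNTUNUNUNT"
Token 6: backref(off=2, len=2). Copied 'NT' from pos 13. Output: "TUNUNUNTUNUNUNTNT"
Token 7: backref(off=4, len=4). Copied 'NTNT' from pos 13. Output: "TUNUNUNTUNUNUNTNTNTNT"
Token 8: backref(off=8, len=1). Copied 'N' from pos 13. Output: "TUNUNUNTUNUNUNTNTNTNTN"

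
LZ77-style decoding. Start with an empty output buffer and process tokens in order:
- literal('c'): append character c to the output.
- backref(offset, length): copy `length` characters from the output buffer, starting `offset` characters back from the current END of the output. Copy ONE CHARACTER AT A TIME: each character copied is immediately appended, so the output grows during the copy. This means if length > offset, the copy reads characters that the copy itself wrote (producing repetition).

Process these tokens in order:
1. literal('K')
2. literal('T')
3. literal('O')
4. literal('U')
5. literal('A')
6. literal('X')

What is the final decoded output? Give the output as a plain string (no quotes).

Token 1: literal('K'). Output: "K"
Token 2: literal('T'). Output: "KT"
Token 3: literal('O'). Output: "KTO"
Token 4: literal('U'). Output: "KTOU"
Token 5: literal('A'). Output: "KTOUA"
Token 6: literal('X'). Output: "KTOUAX"

Answer: KTOUAX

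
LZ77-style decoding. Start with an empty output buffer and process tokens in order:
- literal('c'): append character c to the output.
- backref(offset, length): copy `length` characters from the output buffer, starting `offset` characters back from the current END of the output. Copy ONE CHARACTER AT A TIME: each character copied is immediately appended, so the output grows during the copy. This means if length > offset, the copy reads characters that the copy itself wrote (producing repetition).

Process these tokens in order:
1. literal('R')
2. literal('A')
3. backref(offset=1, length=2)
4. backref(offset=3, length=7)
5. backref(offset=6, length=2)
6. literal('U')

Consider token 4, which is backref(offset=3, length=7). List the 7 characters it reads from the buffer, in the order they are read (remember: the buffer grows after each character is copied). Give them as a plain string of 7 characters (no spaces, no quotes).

Token 1: literal('R'). Output: "R"
Token 2: literal('A'). Output: "RA"
Token 3: backref(off=1, len=2) (overlapping!). Copied 'AA' from pos 1. Output: "RAAA"
Token 4: backref(off=3, len=7). Buffer before: "RAAA" (len 4)
  byte 1: read out[1]='A', append. Buffer now: "RAAAA"
  byte 2: read out[2]='A', append. Buffer now: "RAAAAA"
  byte 3: read out[3]='A', append. Buffer now: "RAAAAAA"
  byte 4: read out[4]='A', append. Buffer now: "RAAAAAAA"
  byte 5: read out[5]='A', append. Buffer now: "RAAAAAAAA"
  byte 6: read out[6]='A', append. Buffer now: "RAAAAAAAAA"
  byte 7: read out[7]='A', append. Buffer now: "RAAAAAAAAAA"

Answer: AAAAAAA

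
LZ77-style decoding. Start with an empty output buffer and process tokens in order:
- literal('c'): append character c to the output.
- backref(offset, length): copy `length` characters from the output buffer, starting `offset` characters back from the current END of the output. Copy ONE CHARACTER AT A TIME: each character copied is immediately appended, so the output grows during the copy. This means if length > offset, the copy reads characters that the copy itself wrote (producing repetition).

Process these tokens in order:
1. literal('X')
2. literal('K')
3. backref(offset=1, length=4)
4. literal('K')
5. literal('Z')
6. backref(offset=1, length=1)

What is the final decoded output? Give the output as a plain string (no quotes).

Token 1: literal('X'). Output: "X"
Token 2: literal('K'). Output: "XK"
Token 3: backref(off=1, len=4) (overlapping!). Copied 'KKKK' from pos 1. Output: "XKKKKK"
Token 4: literal('K'). Output: "XKKKKKK"
Token 5: literal('Z'). Output: "XKKKKKKZ"
Token 6: backref(off=1, len=1). Copied 'Z' from pos 7. Output: "XKKKKKKZZ"

Answer: XKKKKKKZZ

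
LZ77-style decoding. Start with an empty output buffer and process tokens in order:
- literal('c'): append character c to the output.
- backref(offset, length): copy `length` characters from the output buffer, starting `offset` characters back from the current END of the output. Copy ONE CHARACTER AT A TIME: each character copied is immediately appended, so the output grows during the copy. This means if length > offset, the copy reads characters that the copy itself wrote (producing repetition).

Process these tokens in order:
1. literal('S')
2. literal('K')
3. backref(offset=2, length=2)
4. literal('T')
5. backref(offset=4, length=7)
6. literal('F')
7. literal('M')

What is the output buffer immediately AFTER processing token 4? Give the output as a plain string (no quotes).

Answer: SKSKT

Derivation:
Token 1: literal('S'). Output: "S"
Token 2: literal('K'). Output: "SK"
Token 3: backref(off=2, len=2). Copied 'SK' from pos 0. Output: "SKSK"
Token 4: literal('T'). Output: "SKSKT"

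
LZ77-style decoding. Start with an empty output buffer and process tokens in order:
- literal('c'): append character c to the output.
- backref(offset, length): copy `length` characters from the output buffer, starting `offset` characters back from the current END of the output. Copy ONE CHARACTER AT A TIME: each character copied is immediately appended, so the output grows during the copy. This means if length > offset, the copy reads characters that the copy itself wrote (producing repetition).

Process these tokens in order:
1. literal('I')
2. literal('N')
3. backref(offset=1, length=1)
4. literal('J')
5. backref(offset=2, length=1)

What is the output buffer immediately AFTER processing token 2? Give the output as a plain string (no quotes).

Answer: IN

Derivation:
Token 1: literal('I'). Output: "I"
Token 2: literal('N'). Output: "IN"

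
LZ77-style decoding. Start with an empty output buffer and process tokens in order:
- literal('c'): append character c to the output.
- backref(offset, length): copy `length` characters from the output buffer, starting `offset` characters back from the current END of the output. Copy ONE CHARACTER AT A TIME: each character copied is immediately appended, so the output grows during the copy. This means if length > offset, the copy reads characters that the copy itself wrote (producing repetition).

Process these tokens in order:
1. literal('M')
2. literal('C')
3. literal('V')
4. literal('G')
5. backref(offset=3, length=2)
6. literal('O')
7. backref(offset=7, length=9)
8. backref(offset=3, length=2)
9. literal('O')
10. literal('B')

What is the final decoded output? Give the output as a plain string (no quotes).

Answer: MCVGCVOMCVGCVOMCOMOB

Derivation:
Token 1: literal('M'). Output: "M"
Token 2: literal('C'). Output: "MC"
Token 3: literal('V'). Output: "MCV"
Token 4: literal('G'). Output: "MCVG"
Token 5: backref(off=3, len=2). Copied 'CV' from pos 1. Output: "MCVGCV"
Token 6: literal('O'). Output: "MCVGCVO"
Token 7: backref(off=7, len=9) (overlapping!). Copied 'MCVGCVOMC' from pos 0. Output: "MCVGCVOMCVGCVOMC"
Token 8: backref(off=3, len=2). Copied 'OM' from pos 13. Output: "MCVGCVOMCVGCVOMCOM"
Token 9: literal('O'). Output: "MCVGCVOMCVGCVOMCOMO"
Token 10: literal('B'). Output: "MCVGCVOMCVGCVOMCOMOB"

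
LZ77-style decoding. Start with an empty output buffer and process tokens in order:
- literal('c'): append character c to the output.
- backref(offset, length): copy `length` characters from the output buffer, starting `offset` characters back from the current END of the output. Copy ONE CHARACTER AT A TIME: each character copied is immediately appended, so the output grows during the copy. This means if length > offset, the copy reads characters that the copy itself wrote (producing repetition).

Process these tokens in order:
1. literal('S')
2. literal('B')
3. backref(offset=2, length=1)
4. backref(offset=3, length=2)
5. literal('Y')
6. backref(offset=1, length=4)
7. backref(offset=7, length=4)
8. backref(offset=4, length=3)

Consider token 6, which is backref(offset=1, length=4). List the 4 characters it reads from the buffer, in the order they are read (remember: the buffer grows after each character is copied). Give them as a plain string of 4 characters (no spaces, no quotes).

Token 1: literal('S'). Output: "S"
Token 2: literal('B'). Output: "SB"
Token 3: backref(off=2, len=1). Copied 'S' from pos 0. Output: "SBS"
Token 4: backref(off=3, len=2). Copied 'SB' from pos 0. Output: "SBSSB"
Token 5: literal('Y'). Output: "SBSSBY"
Token 6: backref(off=1, len=4). Buffer before: "SBSSBY" (len 6)
  byte 1: read out[5]='Y', append. Buffer now: "SBSSBYY"
  byte 2: read out[6]='Y', append. Buffer now: "SBSSBYYY"
  byte 3: read out[7]='Y', append. Buffer now: "SBSSBYYYY"
  byte 4: read out[8]='Y', append. Buffer now: "SBSSBYYYYY"

Answer: YYYY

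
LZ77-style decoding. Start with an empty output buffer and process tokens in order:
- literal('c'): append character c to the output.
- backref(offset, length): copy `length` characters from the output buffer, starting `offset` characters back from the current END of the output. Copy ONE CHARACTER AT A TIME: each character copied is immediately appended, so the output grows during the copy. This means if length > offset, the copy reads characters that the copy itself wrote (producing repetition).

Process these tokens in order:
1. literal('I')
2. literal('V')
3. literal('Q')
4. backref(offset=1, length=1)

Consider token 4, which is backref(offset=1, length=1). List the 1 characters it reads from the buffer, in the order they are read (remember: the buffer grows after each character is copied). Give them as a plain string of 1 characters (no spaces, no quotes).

Answer: Q

Derivation:
Token 1: literal('I'). Output: "I"
Token 2: literal('V'). Output: "IV"
Token 3: literal('Q'). Output: "IVQ"
Token 4: backref(off=1, len=1). Buffer before: "IVQ" (len 3)
  byte 1: read out[2]='Q', append. Buffer now: "IVQQ"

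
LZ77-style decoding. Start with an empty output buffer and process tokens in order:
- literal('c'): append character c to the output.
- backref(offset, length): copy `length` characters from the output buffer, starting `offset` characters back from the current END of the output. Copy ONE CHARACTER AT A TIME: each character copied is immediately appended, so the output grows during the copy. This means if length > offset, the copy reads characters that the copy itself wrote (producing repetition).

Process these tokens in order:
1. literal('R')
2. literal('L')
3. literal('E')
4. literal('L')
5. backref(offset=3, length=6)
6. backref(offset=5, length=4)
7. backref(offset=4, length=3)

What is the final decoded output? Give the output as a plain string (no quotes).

Answer: RLELLELLELELLEELL

Derivation:
Token 1: literal('R'). Output: "R"
Token 2: literal('L'). Output: "RL"
Token 3: literal('E'). Output: "RLE"
Token 4: literal('L'). Output: "RLEL"
Token 5: backref(off=3, len=6) (overlapping!). Copied 'LELLEL' from pos 1. Output: "RLELLELLEL"
Token 6: backref(off=5, len=4). Copied 'ELLE' from pos 5. Output: "RLELLELLELELLE"
Token 7: backref(off=4, len=3). Copied 'ELL' from pos 10. Output: "RLELLELLELELLEELL"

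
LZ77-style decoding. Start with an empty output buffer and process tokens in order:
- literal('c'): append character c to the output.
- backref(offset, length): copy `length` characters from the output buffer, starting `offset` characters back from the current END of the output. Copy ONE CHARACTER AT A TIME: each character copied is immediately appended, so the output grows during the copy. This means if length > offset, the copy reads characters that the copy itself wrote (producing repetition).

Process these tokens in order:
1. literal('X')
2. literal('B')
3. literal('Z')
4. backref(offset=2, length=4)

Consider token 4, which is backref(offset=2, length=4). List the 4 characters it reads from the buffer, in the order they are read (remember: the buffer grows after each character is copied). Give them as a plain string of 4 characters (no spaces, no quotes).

Answer: BZBZ

Derivation:
Token 1: literal('X'). Output: "X"
Token 2: literal('B'). Output: "XB"
Token 3: literal('Z'). Output: "XBZ"
Token 4: backref(off=2, len=4). Buffer before: "XBZ" (len 3)
  byte 1: read out[1]='B', append. Buffer now: "XBZB"
  byte 2: read out[2]='Z', append. Buffer now: "XBZBZ"
  byte 3: read out[3]='B', append. Buffer now: "XBZBZB"
  byte 4: read out[4]='Z', append. Buffer now: "XBZBZBZ"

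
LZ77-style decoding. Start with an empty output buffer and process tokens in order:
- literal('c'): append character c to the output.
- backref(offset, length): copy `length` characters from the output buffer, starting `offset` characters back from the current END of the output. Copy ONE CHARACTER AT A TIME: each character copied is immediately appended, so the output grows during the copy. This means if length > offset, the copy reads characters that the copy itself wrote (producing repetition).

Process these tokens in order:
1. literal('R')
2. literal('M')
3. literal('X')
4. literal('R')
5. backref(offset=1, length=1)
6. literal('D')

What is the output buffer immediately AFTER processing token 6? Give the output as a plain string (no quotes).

Answer: RMXRRD

Derivation:
Token 1: literal('R'). Output: "R"
Token 2: literal('M'). Output: "RM"
Token 3: literal('X'). Output: "RMX"
Token 4: literal('R'). Output: "RMXR"
Token 5: backref(off=1, len=1). Copied 'R' from pos 3. Output: "RMXRR"
Token 6: literal('D'). Output: "RMXRRD"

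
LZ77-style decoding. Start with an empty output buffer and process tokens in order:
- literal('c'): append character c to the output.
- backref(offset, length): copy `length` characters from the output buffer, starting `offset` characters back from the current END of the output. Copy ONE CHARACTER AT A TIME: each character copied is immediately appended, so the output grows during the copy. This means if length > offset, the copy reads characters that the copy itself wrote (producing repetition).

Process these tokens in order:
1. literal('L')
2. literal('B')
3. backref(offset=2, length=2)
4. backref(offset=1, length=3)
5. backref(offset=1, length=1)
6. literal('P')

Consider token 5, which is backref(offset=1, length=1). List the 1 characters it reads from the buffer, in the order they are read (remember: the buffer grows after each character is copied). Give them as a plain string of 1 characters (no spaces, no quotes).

Answer: B

Derivation:
Token 1: literal('L'). Output: "L"
Token 2: literal('B'). Output: "LB"
Token 3: backref(off=2, len=2). Copied 'LB' from pos 0. Output: "LBLB"
Token 4: backref(off=1, len=3) (overlapping!). Copied 'BBB' from pos 3. Output: "LBLBBBB"
Token 5: backref(off=1, len=1). Buffer before: "LBLBBBB" (len 7)
  byte 1: read out[6]='B', append. Buffer now: "LBLBBBBB"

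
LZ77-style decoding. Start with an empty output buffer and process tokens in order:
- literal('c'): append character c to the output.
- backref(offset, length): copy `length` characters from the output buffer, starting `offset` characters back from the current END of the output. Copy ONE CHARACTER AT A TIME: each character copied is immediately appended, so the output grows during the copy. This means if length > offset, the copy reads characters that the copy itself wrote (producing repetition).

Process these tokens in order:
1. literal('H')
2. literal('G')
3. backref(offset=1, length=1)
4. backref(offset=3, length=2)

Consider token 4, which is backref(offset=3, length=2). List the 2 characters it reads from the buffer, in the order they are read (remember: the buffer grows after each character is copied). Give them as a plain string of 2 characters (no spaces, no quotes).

Token 1: literal('H'). Output: "H"
Token 2: literal('G'). Output: "HG"
Token 3: backref(off=1, len=1). Copied 'G' from pos 1. Output: "HGG"
Token 4: backref(off=3, len=2). Buffer before: "HGG" (len 3)
  byte 1: read out[0]='H', append. Buffer now: "HGGH"
  byte 2: read out[1]='G', append. Buffer now: "HGGHG"

Answer: HG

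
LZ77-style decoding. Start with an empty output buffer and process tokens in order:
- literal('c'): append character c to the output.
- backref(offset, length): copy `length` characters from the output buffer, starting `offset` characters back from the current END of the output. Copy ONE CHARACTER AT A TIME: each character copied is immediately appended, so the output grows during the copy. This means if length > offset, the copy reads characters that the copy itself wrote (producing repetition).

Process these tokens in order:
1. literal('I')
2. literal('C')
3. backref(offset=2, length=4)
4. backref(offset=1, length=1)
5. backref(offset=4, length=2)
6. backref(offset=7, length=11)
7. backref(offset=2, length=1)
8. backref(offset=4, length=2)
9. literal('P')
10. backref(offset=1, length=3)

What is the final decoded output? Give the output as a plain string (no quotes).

Answer: ICICICCCIICICCCIICICICIPPPP

Derivation:
Token 1: literal('I'). Output: "I"
Token 2: literal('C'). Output: "IC"
Token 3: backref(off=2, len=4) (overlapping!). Copied 'ICIC' from pos 0. Output: "ICICIC"
Token 4: backref(off=1, len=1). Copied 'C' from pos 5. Output: "ICICICC"
Token 5: backref(off=4, len=2). Copied 'CI' from pos 3. Output: "ICICICCCI"
Token 6: backref(off=7, len=11) (overlapping!). Copied 'ICICCCIICIC' from pos 2. Output: "ICICICCCIICICCCIICIC"
Token 7: backref(off=2, len=1). Copied 'I' from pos 18. Output: "ICICICCCIICICCCIICICI"
Token 8: backref(off=4, len=2). Copied 'CI' from pos 17. Output: "ICICICCCIICICCCIICICICI"
Token 9: literal('P'). Output: "ICICICCCIICICCCIICICICIP"
Token 10: backref(off=1, len=3) (overlapping!). Copied 'PPP' from pos 23. Output: "ICICICCCIICICCCIICICICIPPPP"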